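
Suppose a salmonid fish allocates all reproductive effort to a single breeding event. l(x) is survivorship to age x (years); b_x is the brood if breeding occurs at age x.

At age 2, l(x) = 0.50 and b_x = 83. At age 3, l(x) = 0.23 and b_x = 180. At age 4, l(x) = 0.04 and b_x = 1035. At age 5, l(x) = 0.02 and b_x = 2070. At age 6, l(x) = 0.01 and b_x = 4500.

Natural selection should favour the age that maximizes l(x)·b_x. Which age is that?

Expected offspring if breeding at age x = l(x) × b_x:
  age 2: 0.50 × 83 = 41.500
  age 3: 0.23 × 180 = 41.400
  age 4: 0.04 × 1035 = 41.400
  age 5: 0.02 × 2070 = 41.400
  age 6: 0.01 × 4500 = 45.000
Maximum at age 6 (45.000).

6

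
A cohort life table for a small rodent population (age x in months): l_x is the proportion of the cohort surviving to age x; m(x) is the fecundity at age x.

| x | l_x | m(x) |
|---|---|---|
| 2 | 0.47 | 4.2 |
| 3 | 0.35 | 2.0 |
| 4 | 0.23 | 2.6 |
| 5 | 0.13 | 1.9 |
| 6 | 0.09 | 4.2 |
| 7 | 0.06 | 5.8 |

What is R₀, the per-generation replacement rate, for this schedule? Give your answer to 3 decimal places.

4.245

R₀ = Σ l_x m(x):
  age 2: 0.47 × 4.2 = 1.9740
  age 3: 0.35 × 2.0 = 0.7000
  age 4: 0.23 × 2.6 = 0.5980
  age 5: 0.13 × 1.9 = 0.2470
  age 6: 0.09 × 4.2 = 0.3780
  age 7: 0.06 × 5.8 = 0.3480
R₀ = 1.9740 + 0.7000 + 0.5980 + 0.2470 + 0.3780 + 0.3480 = 4.2450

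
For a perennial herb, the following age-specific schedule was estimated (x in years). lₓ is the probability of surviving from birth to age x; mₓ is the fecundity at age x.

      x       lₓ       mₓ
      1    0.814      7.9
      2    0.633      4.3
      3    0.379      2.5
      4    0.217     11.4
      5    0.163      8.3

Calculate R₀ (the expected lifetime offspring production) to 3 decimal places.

R₀ = Σ lₓ mₓ:
  age 1: 0.814 × 7.9 = 6.4306
  age 2: 0.633 × 4.3 = 2.7219
  age 3: 0.379 × 2.5 = 0.9475
  age 4: 0.217 × 11.4 = 2.4738
  age 5: 0.163 × 8.3 = 1.3529
R₀ = 6.4306 + 2.7219 + 0.9475 + 2.4738 + 1.3529 = 13.9267

13.927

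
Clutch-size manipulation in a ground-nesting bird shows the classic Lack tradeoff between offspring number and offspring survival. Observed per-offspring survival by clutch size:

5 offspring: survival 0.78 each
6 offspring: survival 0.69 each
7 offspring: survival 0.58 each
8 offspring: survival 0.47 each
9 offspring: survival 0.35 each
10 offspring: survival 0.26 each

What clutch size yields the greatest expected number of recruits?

6

Expected recruits = c × s(c):
  c=5: 5 × 0.78 = 3.900
  c=6: 6 × 0.69 = 4.140
  c=7: 7 × 0.58 = 4.060
  c=8: 8 × 0.47 = 3.760
  c=9: 9 × 0.35 = 3.150
  c=10: 10 × 0.26 = 2.600
Maximum at c = 6 (4.140 recruits).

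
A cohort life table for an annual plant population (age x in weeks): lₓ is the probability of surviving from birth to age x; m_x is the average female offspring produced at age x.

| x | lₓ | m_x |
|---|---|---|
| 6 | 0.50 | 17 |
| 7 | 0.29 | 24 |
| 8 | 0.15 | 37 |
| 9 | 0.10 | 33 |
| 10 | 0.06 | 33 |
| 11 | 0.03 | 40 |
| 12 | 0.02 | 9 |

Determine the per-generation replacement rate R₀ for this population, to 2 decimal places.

27.67

R₀ = Σ lₓ m_x:
  age 6: 0.50 × 17 = 8.5000
  age 7: 0.29 × 24 = 6.9600
  age 8: 0.15 × 37 = 5.5500
  age 9: 0.10 × 33 = 3.3000
  age 10: 0.06 × 33 = 1.9800
  age 11: 0.03 × 40 = 1.2000
  age 12: 0.02 × 9 = 0.1800
R₀ = 8.5000 + 6.9600 + 5.5500 + 3.3000 + 1.9800 + 1.2000 + 0.1800 = 27.6700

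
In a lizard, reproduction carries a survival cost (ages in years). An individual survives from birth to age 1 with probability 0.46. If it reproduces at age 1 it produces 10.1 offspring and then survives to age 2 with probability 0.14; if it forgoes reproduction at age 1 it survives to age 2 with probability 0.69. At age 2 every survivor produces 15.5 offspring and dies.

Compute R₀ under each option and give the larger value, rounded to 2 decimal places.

5.64

breed at age 1: R₀ = 0.46 × (10.1 + 0.14 × 15.5) = 0.46 × 12.2700 = 5.6442
delay to age 2: R₀ = 0.46 × (0.69 × 15.5) = 0.46 × 10.6950 = 4.9197
Higher: breed at age 1 (5.6442).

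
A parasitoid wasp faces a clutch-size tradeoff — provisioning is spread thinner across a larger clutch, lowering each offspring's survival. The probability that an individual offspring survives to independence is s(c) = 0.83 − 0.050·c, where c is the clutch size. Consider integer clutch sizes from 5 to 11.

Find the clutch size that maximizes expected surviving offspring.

8

Expected surviving offspring = c × s(c):
  c=5: 5 × 0.580 = 2.900
  c=6: 6 × 0.530 = 3.180
  c=7: 7 × 0.480 = 3.360
  c=8: 8 × 0.430 = 3.440
  c=9: 9 × 0.380 = 3.420
  c=10: 10 × 0.330 = 3.300
  c=11: 11 × 0.280 = 3.080
Maximum at c = 8 (3.440 surviving offspring).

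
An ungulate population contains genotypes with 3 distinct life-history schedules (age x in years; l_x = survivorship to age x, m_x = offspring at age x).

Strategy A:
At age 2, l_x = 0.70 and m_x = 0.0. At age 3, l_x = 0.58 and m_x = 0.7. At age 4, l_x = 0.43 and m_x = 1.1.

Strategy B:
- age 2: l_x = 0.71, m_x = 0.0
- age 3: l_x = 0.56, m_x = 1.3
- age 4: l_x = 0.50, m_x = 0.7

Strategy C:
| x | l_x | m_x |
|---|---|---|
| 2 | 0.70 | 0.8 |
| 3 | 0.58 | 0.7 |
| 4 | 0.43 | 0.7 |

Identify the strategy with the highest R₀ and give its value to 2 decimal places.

1.27

Strategy A: R₀ = 0.70×0.0 + 0.58×0.7 + 0.43×1.1 = 0.8790
Strategy B: R₀ = 0.71×0.0 + 0.56×1.3 + 0.50×0.7 = 1.0780
Strategy C: R₀ = 0.70×0.8 + 0.58×0.7 + 0.43×0.7 = 1.2670
Highest R₀: strategy C with 1.2670.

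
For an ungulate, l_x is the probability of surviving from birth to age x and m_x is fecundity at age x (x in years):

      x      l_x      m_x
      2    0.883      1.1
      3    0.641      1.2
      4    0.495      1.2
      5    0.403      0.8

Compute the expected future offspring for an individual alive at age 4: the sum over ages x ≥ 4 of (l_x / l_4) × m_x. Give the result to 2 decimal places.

1.85

l_4 = 0.495. Conditional survival from age 4 to x is l_x / l_4.
  x=4: (0.495/0.495) × 1.2 = 1.2000
  x=5: (0.403/0.495) × 0.8 = 0.6513
Sum = 1.2000 + 0.6513 = 1.8513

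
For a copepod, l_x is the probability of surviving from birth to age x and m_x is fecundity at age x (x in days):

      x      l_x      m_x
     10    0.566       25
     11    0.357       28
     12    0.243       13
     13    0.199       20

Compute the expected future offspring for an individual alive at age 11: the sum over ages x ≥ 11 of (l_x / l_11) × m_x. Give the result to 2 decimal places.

l_11 = 0.357. Conditional survival from age 11 to x is l_x / l_11.
  x=11: (0.357/0.357) × 28 = 28.0000
  x=12: (0.243/0.357) × 13 = 8.8487
  x=13: (0.199/0.357) × 20 = 11.1485
Sum = 28.0000 + 8.8487 + 11.1485 = 47.9972

48.00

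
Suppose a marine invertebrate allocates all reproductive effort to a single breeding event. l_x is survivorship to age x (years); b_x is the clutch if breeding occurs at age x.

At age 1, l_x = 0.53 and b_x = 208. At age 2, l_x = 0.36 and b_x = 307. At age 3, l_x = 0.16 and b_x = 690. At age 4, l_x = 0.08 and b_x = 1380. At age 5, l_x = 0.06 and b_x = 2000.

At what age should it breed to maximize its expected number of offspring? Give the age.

5

Expected offspring if breeding at age x = l_x × b_x:
  age 1: 0.53 × 208 = 110.240
  age 2: 0.36 × 307 = 110.520
  age 3: 0.16 × 690 = 110.400
  age 4: 0.08 × 1380 = 110.400
  age 5: 0.06 × 2000 = 120.000
Maximum at age 5 (120.000).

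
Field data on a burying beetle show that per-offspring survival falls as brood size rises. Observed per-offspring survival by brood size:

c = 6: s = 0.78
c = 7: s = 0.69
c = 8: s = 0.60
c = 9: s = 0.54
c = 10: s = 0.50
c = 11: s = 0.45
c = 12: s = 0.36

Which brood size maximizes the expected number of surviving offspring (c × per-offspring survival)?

10

Expected surviving offspring = c × s(c):
  c=6: 6 × 0.78 = 4.680
  c=7: 7 × 0.69 = 4.830
  c=8: 8 × 0.60 = 4.800
  c=9: 9 × 0.54 = 4.860
  c=10: 10 × 0.50 = 5.000
  c=11: 11 × 0.45 = 4.950
  c=12: 12 × 0.36 = 4.320
Maximum at c = 10 (5.000 surviving offspring).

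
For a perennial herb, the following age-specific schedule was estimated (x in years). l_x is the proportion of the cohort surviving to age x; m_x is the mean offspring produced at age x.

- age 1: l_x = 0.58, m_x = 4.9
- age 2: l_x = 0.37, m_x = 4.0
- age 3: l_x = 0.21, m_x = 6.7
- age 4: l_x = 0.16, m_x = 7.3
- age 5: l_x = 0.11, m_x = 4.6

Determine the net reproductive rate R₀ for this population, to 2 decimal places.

R₀ = Σ l_x m_x:
  age 1: 0.58 × 4.9 = 2.8420
  age 2: 0.37 × 4.0 = 1.4800
  age 3: 0.21 × 6.7 = 1.4070
  age 4: 0.16 × 7.3 = 1.1680
  age 5: 0.11 × 4.6 = 0.5060
R₀ = 2.8420 + 1.4800 + 1.4070 + 1.1680 + 0.5060 = 7.4030

7.40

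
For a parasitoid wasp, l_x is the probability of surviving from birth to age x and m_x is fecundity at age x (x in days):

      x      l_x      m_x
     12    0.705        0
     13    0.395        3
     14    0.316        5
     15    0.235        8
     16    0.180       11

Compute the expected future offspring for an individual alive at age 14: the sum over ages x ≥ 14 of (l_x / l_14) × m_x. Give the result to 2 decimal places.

17.22

l_14 = 0.316. Conditional survival from age 14 to x is l_x / l_14.
  x=14: (0.316/0.316) × 5 = 5.0000
  x=15: (0.235/0.316) × 8 = 5.9494
  x=16: (0.180/0.316) × 11 = 6.2658
Sum = 5.0000 + 5.9494 + 6.2658 = 17.2152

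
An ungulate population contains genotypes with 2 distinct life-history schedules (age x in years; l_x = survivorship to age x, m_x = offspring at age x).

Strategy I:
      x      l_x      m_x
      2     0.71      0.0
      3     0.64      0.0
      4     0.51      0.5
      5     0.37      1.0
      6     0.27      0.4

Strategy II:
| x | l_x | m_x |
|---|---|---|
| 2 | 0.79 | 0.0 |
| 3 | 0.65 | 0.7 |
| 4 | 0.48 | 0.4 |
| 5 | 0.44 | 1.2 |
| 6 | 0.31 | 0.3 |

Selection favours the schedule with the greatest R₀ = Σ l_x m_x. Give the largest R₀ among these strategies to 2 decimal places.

1.27

Strategy I: R₀ = 0.71×0.0 + 0.64×0.0 + 0.51×0.5 + 0.37×1.0 + 0.27×0.4 = 0.7330
Strategy II: R₀ = 0.79×0.0 + 0.65×0.7 + 0.48×0.4 + 0.44×1.2 + 0.31×0.3 = 1.2680
Highest R₀: strategy II with 1.2680.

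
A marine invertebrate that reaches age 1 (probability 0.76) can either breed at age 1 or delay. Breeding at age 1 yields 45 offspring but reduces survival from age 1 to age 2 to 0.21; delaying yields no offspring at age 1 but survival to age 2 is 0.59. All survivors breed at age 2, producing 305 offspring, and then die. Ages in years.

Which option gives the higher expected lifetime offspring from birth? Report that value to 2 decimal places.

136.76

breed at age 1: R₀ = 0.76 × (45 + 0.21 × 305) = 0.76 × 109.0500 = 82.8780
delay to age 2: R₀ = 0.76 × (0.59 × 305) = 0.76 × 179.9500 = 136.7620
Higher: delay to age 2 (136.7620).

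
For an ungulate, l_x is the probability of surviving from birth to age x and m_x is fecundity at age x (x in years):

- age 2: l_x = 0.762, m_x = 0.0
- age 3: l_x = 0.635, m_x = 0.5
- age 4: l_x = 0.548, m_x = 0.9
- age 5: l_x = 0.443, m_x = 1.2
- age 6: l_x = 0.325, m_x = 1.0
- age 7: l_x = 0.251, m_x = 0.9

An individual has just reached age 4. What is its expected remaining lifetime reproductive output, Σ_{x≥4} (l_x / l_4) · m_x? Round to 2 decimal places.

2.88

l_4 = 0.548. Conditional survival from age 4 to x is l_x / l_4.
  x=4: (0.548/0.548) × 0.9 = 0.9000
  x=5: (0.443/0.548) × 1.2 = 0.9701
  x=6: (0.325/0.548) × 1.0 = 0.5931
  x=7: (0.251/0.548) × 0.9 = 0.4122
Sum = 0.9000 + 0.9701 + 0.5931 + 0.4122 = 2.8754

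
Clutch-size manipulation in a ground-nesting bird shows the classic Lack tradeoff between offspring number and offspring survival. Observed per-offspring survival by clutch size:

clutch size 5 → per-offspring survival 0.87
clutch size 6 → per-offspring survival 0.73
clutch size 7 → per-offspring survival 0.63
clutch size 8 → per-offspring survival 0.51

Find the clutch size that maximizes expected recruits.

7

Expected recruits = c × s(c):
  c=5: 5 × 0.87 = 4.350
  c=6: 6 × 0.73 = 4.380
  c=7: 7 × 0.63 = 4.410
  c=8: 8 × 0.51 = 4.080
Maximum at c = 7 (4.410 recruits).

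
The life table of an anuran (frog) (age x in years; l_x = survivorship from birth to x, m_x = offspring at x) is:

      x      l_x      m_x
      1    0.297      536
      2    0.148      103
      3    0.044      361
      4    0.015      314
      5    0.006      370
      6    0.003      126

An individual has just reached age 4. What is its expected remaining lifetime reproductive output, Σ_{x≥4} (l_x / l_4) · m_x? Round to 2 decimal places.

l_4 = 0.015. Conditional survival from age 4 to x is l_x / l_4.
  x=4: (0.015/0.015) × 314 = 314.0000
  x=5: (0.006/0.015) × 370 = 148.0000
  x=6: (0.003/0.015) × 126 = 25.2000
Sum = 314.0000 + 148.0000 + 25.2000 = 487.2000

487.20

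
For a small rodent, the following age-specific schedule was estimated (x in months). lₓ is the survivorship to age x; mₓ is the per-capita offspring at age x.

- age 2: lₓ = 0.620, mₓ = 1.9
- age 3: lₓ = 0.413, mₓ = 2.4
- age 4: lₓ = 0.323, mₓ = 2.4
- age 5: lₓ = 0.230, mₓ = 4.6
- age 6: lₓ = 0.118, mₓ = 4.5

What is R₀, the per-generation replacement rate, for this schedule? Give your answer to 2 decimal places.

R₀ = Σ lₓ mₓ:
  age 2: 0.620 × 1.9 = 1.1780
  age 3: 0.413 × 2.4 = 0.9912
  age 4: 0.323 × 2.4 = 0.7752
  age 5: 0.230 × 4.6 = 1.0580
  age 6: 0.118 × 4.5 = 0.5310
R₀ = 1.1780 + 0.9912 + 0.7752 + 1.0580 + 0.5310 = 4.5334

4.53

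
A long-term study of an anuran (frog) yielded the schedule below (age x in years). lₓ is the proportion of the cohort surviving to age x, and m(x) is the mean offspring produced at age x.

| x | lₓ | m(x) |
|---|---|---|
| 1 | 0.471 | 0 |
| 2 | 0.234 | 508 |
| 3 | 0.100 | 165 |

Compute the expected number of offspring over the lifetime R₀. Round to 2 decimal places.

R₀ = Σ lₓ m(x):
  age 1: 0.471 × 0 = 0.0000
  age 2: 0.234 × 508 = 118.8720
  age 3: 0.100 × 165 = 16.5000
R₀ = 0.0000 + 118.8720 + 16.5000 = 135.3720

135.37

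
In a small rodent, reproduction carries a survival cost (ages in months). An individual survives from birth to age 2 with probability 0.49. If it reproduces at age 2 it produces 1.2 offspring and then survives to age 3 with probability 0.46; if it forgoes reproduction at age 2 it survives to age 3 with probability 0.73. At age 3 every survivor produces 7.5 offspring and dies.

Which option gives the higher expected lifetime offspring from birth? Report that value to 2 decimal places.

2.68

breed at age 2: R₀ = 0.49 × (1.2 + 0.46 × 7.5) = 0.49 × 4.6500 = 2.2785
delay to age 3: R₀ = 0.49 × (0.73 × 7.5) = 0.49 × 5.4750 = 2.6827
Higher: delay to age 3 (2.6827).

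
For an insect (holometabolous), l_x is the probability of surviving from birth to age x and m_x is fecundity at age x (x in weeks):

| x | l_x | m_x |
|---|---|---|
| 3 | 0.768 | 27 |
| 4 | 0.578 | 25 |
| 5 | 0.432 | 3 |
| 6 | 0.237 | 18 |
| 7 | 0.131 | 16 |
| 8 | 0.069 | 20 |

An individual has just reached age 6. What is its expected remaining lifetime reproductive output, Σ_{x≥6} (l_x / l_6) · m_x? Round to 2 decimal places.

l_6 = 0.237. Conditional survival from age 6 to x is l_x / l_6.
  x=6: (0.237/0.237) × 18 = 18.0000
  x=7: (0.131/0.237) × 16 = 8.8439
  x=8: (0.069/0.237) × 20 = 5.8228
Sum = 18.0000 + 8.8439 + 5.8228 = 32.6667

32.67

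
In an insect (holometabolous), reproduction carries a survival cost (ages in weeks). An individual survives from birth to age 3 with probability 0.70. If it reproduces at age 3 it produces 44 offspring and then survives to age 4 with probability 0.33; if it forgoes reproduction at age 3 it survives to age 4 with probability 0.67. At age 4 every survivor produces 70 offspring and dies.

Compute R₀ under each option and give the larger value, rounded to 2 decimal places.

breed at age 3: R₀ = 0.70 × (44 + 0.33 × 70) = 0.70 × 67.1000 = 46.9700
delay to age 4: R₀ = 0.70 × (0.67 × 70) = 0.70 × 46.9000 = 32.8300
Higher: breed at age 3 (46.9700).

46.97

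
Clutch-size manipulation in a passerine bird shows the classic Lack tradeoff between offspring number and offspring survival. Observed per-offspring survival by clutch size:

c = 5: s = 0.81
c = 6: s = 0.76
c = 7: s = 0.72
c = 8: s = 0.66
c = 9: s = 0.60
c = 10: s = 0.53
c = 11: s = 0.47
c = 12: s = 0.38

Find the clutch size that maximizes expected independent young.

Expected independent young = c × s(c):
  c=5: 5 × 0.81 = 4.050
  c=6: 6 × 0.76 = 4.560
  c=7: 7 × 0.72 = 5.040
  c=8: 8 × 0.66 = 5.280
  c=9: 9 × 0.60 = 5.400
  c=10: 10 × 0.53 = 5.300
  c=11: 11 × 0.47 = 5.170
  c=12: 12 × 0.38 = 4.560
Maximum at c = 9 (5.400 independent young).

9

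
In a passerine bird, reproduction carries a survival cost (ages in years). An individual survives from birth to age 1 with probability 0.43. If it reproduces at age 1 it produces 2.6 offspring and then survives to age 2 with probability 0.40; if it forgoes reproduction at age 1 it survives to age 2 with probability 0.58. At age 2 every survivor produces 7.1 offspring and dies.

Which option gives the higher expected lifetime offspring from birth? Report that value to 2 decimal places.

2.34

breed at age 1: R₀ = 0.43 × (2.6 + 0.40 × 7.1) = 0.43 × 5.4400 = 2.3392
delay to age 2: R₀ = 0.43 × (0.58 × 7.1) = 0.43 × 4.1180 = 1.7707
Higher: breed at age 1 (2.3392).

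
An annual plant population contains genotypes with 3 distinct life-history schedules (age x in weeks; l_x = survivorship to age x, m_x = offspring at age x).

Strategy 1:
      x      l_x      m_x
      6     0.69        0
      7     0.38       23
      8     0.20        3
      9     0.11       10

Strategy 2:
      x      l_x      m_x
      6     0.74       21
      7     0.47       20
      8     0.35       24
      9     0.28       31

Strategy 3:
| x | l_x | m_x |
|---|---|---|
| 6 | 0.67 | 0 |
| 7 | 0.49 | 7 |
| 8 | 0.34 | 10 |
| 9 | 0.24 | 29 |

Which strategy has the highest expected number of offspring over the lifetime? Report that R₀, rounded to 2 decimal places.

42.02

Strategy 1: R₀ = 0.69×0 + 0.38×23 + 0.20×3 + 0.11×10 = 10.4400
Strategy 2: R₀ = 0.74×21 + 0.47×20 + 0.35×24 + 0.28×31 = 42.0200
Strategy 3: R₀ = 0.67×0 + 0.49×7 + 0.34×10 + 0.24×29 = 13.7900
Highest R₀: strategy 2 with 42.0200.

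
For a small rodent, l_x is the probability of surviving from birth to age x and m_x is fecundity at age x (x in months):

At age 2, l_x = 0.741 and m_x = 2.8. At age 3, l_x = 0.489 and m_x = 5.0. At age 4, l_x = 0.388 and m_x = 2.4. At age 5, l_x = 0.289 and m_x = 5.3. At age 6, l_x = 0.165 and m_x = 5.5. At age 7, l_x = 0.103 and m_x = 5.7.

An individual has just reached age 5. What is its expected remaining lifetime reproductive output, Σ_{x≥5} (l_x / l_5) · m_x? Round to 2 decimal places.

l_5 = 0.289. Conditional survival from age 5 to x is l_x / l_5.
  x=5: (0.289/0.289) × 5.3 = 5.3000
  x=6: (0.165/0.289) × 5.5 = 3.1401
  x=7: (0.103/0.289) × 5.7 = 2.0315
Sum = 5.3000 + 3.1401 + 2.0315 = 10.4716

10.47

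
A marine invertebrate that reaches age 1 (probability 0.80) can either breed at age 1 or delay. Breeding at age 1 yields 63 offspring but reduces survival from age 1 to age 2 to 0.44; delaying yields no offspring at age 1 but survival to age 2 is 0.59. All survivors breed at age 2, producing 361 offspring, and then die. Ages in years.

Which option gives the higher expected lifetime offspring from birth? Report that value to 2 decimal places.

177.47

breed at age 1: R₀ = 0.80 × (63 + 0.44 × 361) = 0.80 × 221.8400 = 177.4720
delay to age 2: R₀ = 0.80 × (0.59 × 361) = 0.80 × 212.9900 = 170.3920
Higher: breed at age 1 (177.4720).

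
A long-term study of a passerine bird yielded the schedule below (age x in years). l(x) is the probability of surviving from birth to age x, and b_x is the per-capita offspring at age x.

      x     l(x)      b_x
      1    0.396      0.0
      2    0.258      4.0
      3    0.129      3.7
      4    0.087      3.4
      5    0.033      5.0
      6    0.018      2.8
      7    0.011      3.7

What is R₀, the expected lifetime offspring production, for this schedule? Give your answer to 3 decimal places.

2.061

R₀ = Σ l(x) b_x:
  age 1: 0.396 × 0.0 = 0.0000
  age 2: 0.258 × 4.0 = 1.0320
  age 3: 0.129 × 3.7 = 0.4773
  age 4: 0.087 × 3.4 = 0.2958
  age 5: 0.033 × 5.0 = 0.1650
  age 6: 0.018 × 2.8 = 0.0504
  age 7: 0.011 × 3.7 = 0.0407
R₀ = 0.0000 + 1.0320 + 0.4773 + 0.2958 + 0.1650 + 0.0504 + 0.0407 = 2.0612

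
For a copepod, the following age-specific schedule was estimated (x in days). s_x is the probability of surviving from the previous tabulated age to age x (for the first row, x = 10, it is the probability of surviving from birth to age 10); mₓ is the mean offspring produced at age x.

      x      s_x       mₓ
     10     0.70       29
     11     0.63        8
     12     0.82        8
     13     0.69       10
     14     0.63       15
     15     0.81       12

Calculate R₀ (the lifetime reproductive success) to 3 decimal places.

Survivorship from birth: l_x = s_10·s_11·…·s_x.
  l_10 = 0.70000
  l_11 = 0.44100
  l_12 = 0.36162
  l_13 = 0.24952
  l_14 = 0.15720
  l_15 = 0.12733
R₀ = Σ l_x mₓ:
  age 10: 0.70000 × 29 = 20.3000
  age 11: 0.44100 × 8 = 3.5280
  age 12: 0.36162 × 8 = 2.8930
  age 13: 0.24952 × 10 = 2.4952
  age 14: 0.15720 × 15 = 2.3580
  age 15: 0.12733 × 12 = 1.5280
R₀ = 20.3000 + 3.5280 + 2.8930 + 2.4952 + 2.3580 + 1.5280 = 33.1021

33.102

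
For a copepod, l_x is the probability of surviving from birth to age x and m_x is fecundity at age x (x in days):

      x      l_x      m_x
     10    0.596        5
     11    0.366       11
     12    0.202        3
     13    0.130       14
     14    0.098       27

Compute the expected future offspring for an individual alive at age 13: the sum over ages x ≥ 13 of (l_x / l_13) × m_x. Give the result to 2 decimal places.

34.35

l_13 = 0.130. Conditional survival from age 13 to x is l_x / l_13.
  x=13: (0.130/0.130) × 14 = 14.0000
  x=14: (0.098/0.130) × 27 = 20.3538
Sum = 14.0000 + 20.3538 = 34.3538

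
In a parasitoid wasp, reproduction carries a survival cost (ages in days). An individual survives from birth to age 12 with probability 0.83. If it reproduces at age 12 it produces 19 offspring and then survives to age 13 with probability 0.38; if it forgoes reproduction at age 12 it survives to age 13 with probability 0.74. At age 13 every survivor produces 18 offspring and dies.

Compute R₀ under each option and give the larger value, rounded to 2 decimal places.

21.45

breed at age 12: R₀ = 0.83 × (19 + 0.38 × 18) = 0.83 × 25.8400 = 21.4472
delay to age 13: R₀ = 0.83 × (0.74 × 18) = 0.83 × 13.3200 = 11.0556
Higher: breed at age 12 (21.4472).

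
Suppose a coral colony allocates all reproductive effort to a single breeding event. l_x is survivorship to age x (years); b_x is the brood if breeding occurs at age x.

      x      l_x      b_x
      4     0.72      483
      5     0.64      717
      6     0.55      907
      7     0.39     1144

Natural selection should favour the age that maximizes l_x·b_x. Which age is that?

Expected offspring if breeding at age x = l_x × b_x:
  age 4: 0.72 × 483 = 347.760
  age 5: 0.64 × 717 = 458.880
  age 6: 0.55 × 907 = 498.850
  age 7: 0.39 × 1144 = 446.160
Maximum at age 6 (498.850).

6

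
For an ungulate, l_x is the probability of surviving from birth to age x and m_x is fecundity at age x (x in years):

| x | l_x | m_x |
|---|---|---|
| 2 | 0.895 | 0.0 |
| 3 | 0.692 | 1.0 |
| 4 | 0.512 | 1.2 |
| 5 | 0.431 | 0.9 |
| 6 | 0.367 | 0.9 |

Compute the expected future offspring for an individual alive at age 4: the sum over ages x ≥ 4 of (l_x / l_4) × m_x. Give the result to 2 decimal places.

2.60

l_4 = 0.512. Conditional survival from age 4 to x is l_x / l_4.
  x=4: (0.512/0.512) × 1.2 = 1.2000
  x=5: (0.431/0.512) × 0.9 = 0.7576
  x=6: (0.367/0.512) × 0.9 = 0.6451
Sum = 1.2000 + 0.7576 + 0.6451 = 2.6027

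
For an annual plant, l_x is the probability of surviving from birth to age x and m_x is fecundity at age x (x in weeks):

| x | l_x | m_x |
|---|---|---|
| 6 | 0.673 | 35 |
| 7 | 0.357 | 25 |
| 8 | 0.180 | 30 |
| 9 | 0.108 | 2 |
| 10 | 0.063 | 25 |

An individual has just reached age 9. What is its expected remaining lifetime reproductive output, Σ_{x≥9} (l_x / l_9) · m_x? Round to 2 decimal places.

l_9 = 0.108. Conditional survival from age 9 to x is l_x / l_9.
  x=9: (0.108/0.108) × 2 = 2.0000
  x=10: (0.063/0.108) × 25 = 14.5833
Sum = 2.0000 + 14.5833 = 16.5833

16.58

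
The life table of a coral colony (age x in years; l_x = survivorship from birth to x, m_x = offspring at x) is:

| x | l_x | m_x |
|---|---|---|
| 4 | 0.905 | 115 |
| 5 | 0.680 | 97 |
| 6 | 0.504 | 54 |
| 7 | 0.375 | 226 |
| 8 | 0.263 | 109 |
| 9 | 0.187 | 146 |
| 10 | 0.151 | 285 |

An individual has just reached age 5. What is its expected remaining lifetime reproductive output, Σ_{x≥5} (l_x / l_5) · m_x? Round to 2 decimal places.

407.25

l_5 = 0.680. Conditional survival from age 5 to x is l_x / l_5.
  x=5: (0.680/0.680) × 97 = 97.0000
  x=6: (0.504/0.680) × 54 = 40.0235
  x=7: (0.375/0.680) × 226 = 124.6324
  x=8: (0.263/0.680) × 109 = 42.1574
  x=9: (0.187/0.680) × 146 = 40.1500
  x=10: (0.151/0.680) × 285 = 63.2868
Sum = 97.0000 + 40.0235 + 124.6324 + 42.1574 + 40.1500 + 63.2868 = 407.2500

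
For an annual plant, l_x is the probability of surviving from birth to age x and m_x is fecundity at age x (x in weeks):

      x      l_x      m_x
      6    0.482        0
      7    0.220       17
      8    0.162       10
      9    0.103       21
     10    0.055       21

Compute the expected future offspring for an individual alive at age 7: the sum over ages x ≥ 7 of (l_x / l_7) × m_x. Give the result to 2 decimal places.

39.45

l_7 = 0.220. Conditional survival from age 7 to x is l_x / l_7.
  x=7: (0.220/0.220) × 17 = 17.0000
  x=8: (0.162/0.220) × 10 = 7.3636
  x=9: (0.103/0.220) × 21 = 9.8318
  x=10: (0.055/0.220) × 21 = 5.2500
Sum = 17.0000 + 7.3636 + 9.8318 + 5.2500 = 39.4455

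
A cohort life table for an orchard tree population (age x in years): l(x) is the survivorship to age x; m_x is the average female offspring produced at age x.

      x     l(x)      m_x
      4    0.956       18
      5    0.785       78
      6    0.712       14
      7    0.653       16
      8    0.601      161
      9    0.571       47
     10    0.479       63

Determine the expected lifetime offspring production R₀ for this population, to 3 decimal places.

R₀ = Σ l(x) m_x:
  age 4: 0.956 × 18 = 17.2080
  age 5: 0.785 × 78 = 61.2300
  age 6: 0.712 × 14 = 9.9680
  age 7: 0.653 × 16 = 10.4480
  age 8: 0.601 × 161 = 96.7610
  age 9: 0.571 × 47 = 26.8370
  age 10: 0.479 × 63 = 30.1770
R₀ = 17.2080 + 61.2300 + 9.9680 + 10.4480 + 96.7610 + 26.8370 + 30.1770 = 252.6290

252.629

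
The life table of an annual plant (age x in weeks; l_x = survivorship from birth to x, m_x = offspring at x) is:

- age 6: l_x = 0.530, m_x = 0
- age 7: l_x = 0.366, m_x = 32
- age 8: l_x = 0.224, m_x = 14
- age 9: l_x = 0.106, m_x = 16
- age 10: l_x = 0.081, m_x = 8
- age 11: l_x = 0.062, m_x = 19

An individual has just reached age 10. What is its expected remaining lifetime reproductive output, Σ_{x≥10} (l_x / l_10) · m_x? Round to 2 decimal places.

l_10 = 0.081. Conditional survival from age 10 to x is l_x / l_10.
  x=10: (0.081/0.081) × 8 = 8.0000
  x=11: (0.062/0.081) × 19 = 14.5432
Sum = 8.0000 + 14.5432 = 22.5432

22.54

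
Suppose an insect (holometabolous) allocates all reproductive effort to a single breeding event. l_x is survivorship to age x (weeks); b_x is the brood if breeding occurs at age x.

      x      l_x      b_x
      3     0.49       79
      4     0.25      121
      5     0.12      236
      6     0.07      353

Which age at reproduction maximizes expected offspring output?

3

Expected offspring if breeding at age x = l_x × b_x:
  age 3: 0.49 × 79 = 38.710
  age 4: 0.25 × 121 = 30.250
  age 5: 0.12 × 236 = 28.320
  age 6: 0.07 × 353 = 24.710
Maximum at age 3 (38.710).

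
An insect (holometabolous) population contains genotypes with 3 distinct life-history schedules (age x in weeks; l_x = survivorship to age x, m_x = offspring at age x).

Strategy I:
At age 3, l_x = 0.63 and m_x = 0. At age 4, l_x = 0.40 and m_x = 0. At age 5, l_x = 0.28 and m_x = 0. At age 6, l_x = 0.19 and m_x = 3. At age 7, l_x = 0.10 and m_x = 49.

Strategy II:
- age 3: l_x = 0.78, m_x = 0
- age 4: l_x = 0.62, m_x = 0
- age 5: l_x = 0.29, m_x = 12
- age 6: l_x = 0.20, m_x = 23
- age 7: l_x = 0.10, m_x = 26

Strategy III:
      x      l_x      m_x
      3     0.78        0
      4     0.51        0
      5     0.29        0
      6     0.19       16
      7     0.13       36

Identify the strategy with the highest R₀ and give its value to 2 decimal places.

10.68

Strategy I: R₀ = 0.63×0 + 0.40×0 + 0.28×0 + 0.19×3 + 0.10×49 = 5.4700
Strategy II: R₀ = 0.78×0 + 0.62×0 + 0.29×12 + 0.20×23 + 0.10×26 = 10.6800
Strategy III: R₀ = 0.78×0 + 0.51×0 + 0.29×0 + 0.19×16 + 0.13×36 = 7.7200
Highest R₀: strategy II with 10.6800.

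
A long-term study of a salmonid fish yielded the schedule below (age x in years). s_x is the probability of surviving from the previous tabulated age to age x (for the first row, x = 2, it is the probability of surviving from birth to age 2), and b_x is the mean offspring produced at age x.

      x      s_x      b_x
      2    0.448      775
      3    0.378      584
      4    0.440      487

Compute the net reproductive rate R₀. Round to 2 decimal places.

482.38

Survivorship from birth: l_x = s_2·s_3·…·s_x.
  l_2 = 0.44800
  l_3 = 0.16934
  l_4 = 0.07451
R₀ = Σ l_x b_x:
  age 2: 0.44800 × 775 = 347.2000
  age 3: 0.16934 × 584 = 98.8946
  age 4: 0.07451 × 487 = 36.2864
R₀ = 347.2000 + 98.8946 + 36.2864 = 482.3809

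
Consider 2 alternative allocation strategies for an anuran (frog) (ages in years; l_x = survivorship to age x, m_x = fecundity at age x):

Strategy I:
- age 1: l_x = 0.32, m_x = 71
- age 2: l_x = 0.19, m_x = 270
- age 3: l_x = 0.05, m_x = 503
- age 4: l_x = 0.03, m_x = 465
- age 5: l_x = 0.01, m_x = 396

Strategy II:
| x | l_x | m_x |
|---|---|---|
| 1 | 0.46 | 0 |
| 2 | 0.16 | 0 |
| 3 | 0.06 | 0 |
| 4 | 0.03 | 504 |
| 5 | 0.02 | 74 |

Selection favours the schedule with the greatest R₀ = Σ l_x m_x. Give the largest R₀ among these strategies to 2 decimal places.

Strategy I: R₀ = 0.32×71 + 0.19×270 + 0.05×503 + 0.03×465 + 0.01×396 = 117.0800
Strategy II: R₀ = 0.46×0 + 0.16×0 + 0.06×0 + 0.03×504 + 0.02×74 = 16.6000
Highest R₀: strategy I with 117.0800.

117.08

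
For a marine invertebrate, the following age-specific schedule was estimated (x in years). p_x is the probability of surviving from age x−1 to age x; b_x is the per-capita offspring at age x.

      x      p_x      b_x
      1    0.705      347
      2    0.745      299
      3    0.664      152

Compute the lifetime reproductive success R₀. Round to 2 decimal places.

Survivorship from birth: l_x = p_1·p_2·…·p_x.
  l_1 = 0.70500
  l_2 = 0.52522
  l_3 = 0.34875
R₀ = Σ l_x b_x:
  age 1: 0.70500 × 347 = 244.6350
  age 2: 0.52522 × 299 = 157.0408
  age 3: 0.34875 × 152 = 53.0100
R₀ = 244.6350 + 157.0408 + 53.0100 = 454.6858

454.69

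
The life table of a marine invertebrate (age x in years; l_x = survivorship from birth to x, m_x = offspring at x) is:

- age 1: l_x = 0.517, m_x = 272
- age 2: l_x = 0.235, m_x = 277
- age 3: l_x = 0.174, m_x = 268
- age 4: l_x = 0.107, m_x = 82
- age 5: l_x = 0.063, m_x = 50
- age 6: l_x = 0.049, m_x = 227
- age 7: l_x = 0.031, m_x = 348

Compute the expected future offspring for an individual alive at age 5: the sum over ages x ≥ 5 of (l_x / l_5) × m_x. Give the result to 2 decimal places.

397.79

l_5 = 0.063. Conditional survival from age 5 to x is l_x / l_5.
  x=5: (0.063/0.063) × 50 = 50.0000
  x=6: (0.049/0.063) × 227 = 176.5556
  x=7: (0.031/0.063) × 348 = 171.2381
Sum = 50.0000 + 176.5556 + 171.2381 = 397.7937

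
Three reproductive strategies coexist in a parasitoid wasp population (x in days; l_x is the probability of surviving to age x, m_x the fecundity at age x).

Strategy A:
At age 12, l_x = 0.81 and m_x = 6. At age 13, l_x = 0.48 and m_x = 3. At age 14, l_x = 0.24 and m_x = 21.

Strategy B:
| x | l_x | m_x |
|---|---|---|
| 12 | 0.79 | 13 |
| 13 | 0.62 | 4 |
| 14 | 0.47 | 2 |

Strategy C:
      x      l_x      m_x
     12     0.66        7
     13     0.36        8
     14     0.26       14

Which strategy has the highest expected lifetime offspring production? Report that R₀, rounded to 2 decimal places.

13.69

Strategy A: R₀ = 0.81×6 + 0.48×3 + 0.24×21 = 11.3400
Strategy B: R₀ = 0.79×13 + 0.62×4 + 0.47×2 = 13.6900
Strategy C: R₀ = 0.66×7 + 0.36×8 + 0.26×14 = 11.1400
Highest R₀: strategy B with 13.6900.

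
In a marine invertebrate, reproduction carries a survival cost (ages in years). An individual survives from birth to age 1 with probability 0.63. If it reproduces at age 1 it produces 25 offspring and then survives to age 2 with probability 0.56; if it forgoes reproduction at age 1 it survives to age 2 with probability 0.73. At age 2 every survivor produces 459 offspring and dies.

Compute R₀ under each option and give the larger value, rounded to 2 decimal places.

breed at age 1: R₀ = 0.63 × (25 + 0.56 × 459) = 0.63 × 282.0400 = 177.6852
delay to age 2: R₀ = 0.63 × (0.73 × 459) = 0.63 × 335.0700 = 211.0941
Higher: delay to age 2 (211.0941).

211.09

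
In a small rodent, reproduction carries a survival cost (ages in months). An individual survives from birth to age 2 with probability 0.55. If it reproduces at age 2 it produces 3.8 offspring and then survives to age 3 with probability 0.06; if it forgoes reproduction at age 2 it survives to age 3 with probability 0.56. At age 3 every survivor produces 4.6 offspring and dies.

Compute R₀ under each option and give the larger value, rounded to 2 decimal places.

2.24

breed at age 2: R₀ = 0.55 × (3.8 + 0.06 × 4.6) = 0.55 × 4.0760 = 2.2418
delay to age 3: R₀ = 0.55 × (0.56 × 4.6) = 0.55 × 2.5760 = 1.4168
Higher: breed at age 2 (2.2418).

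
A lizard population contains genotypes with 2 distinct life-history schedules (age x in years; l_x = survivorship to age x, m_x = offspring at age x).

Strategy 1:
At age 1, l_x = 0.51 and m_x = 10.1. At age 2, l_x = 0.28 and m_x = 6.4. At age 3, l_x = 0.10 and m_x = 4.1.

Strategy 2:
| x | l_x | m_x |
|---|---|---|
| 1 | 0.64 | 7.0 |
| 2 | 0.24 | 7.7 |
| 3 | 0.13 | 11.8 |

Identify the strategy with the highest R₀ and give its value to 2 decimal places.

7.86

Strategy 1: R₀ = 0.51×10.1 + 0.28×6.4 + 0.10×4.1 = 7.3530
Strategy 2: R₀ = 0.64×7.0 + 0.24×7.7 + 0.13×11.8 = 7.8620
Highest R₀: strategy 2 with 7.8620.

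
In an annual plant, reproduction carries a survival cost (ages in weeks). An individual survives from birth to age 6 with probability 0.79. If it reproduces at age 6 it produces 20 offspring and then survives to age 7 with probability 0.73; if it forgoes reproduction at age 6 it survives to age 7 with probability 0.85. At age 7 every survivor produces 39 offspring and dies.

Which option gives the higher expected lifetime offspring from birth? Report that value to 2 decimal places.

38.29

breed at age 6: R₀ = 0.79 × (20 + 0.73 × 39) = 0.79 × 48.4700 = 38.2913
delay to age 7: R₀ = 0.79 × (0.85 × 39) = 0.79 × 33.1500 = 26.1885
Higher: breed at age 6 (38.2913).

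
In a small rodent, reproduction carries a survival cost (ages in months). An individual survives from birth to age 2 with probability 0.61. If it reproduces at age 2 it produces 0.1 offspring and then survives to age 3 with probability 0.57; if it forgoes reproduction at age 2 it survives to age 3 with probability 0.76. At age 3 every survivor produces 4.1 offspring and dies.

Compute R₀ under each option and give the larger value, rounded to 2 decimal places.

1.90

breed at age 2: R₀ = 0.61 × (0.1 + 0.57 × 4.1) = 0.61 × 2.4370 = 1.4866
delay to age 3: R₀ = 0.61 × (0.76 × 4.1) = 0.61 × 3.1160 = 1.9008
Higher: delay to age 3 (1.9008).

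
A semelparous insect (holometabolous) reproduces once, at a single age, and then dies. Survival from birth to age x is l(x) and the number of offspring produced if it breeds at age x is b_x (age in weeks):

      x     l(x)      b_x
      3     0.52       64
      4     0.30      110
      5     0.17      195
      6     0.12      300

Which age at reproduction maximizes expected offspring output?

Expected offspring if breeding at age x = l(x) × b_x:
  age 3: 0.52 × 64 = 33.280
  age 4: 0.30 × 110 = 33.000
  age 5: 0.17 × 195 = 33.150
  age 6: 0.12 × 300 = 36.000
Maximum at age 6 (36.000).

6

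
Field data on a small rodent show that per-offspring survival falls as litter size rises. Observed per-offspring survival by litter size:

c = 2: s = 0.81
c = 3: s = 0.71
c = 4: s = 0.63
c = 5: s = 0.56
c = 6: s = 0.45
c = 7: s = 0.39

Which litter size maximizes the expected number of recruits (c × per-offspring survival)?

5

Expected recruits = c × s(c):
  c=2: 2 × 0.81 = 1.620
  c=3: 3 × 0.71 = 2.130
  c=4: 4 × 0.63 = 2.520
  c=5: 5 × 0.56 = 2.800
  c=6: 6 × 0.45 = 2.700
  c=7: 7 × 0.39 = 2.730
Maximum at c = 5 (2.800 recruits).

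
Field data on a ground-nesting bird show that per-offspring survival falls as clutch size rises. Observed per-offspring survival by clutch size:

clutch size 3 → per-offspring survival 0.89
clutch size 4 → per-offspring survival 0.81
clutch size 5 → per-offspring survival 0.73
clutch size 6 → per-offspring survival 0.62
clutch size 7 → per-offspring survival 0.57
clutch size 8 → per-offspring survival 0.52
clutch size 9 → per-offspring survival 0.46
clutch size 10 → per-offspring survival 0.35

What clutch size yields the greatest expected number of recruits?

8

Expected recruits = c × s(c):
  c=3: 3 × 0.89 = 2.670
  c=4: 4 × 0.81 = 3.240
  c=5: 5 × 0.73 = 3.650
  c=6: 6 × 0.62 = 3.720
  c=7: 7 × 0.57 = 3.990
  c=8: 8 × 0.52 = 4.160
  c=9: 9 × 0.46 = 4.140
  c=10: 10 × 0.35 = 3.500
Maximum at c = 8 (4.160 recruits).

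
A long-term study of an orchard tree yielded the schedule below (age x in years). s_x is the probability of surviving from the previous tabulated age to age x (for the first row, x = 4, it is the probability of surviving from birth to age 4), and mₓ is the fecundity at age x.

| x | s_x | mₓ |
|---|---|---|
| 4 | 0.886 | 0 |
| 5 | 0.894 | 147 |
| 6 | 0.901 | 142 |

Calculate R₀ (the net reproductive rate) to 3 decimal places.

Survivorship from birth: l_x = s_4·s_5·…·s_x.
  l_4 = 0.88600
  l_5 = 0.79208
  l_6 = 0.71367
R₀ = Σ l_x mₓ:
  age 4: 0.88600 × 0 = 0.0000
  age 5: 0.79208 × 147 = 116.4358
  age 6: 0.71367 × 142 = 101.3411
R₀ = 0.0000 + 116.4358 + 101.3411 = 217.7769

217.777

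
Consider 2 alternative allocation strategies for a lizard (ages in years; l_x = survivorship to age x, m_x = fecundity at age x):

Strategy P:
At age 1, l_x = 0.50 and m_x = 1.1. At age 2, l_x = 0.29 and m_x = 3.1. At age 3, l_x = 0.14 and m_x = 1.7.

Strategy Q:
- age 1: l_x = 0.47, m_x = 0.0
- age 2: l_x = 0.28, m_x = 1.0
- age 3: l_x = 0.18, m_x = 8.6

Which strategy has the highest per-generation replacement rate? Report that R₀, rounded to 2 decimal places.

1.83

Strategy P: R₀ = 0.50×1.1 + 0.29×3.1 + 0.14×1.7 = 1.6870
Strategy Q: R₀ = 0.47×0.0 + 0.28×1.0 + 0.18×8.6 = 1.8280
Highest R₀: strategy Q with 1.8280.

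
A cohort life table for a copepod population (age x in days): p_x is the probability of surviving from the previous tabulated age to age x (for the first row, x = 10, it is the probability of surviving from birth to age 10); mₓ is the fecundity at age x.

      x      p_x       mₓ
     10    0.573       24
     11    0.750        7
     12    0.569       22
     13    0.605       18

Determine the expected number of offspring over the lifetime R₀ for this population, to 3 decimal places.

24.803

Survivorship from birth: l_x = p_10·p_11·…·p_x.
  l_10 = 0.57300
  l_11 = 0.42975
  l_12 = 0.24453
  l_13 = 0.14794
R₀ = Σ l_x mₓ:
  age 10: 0.57300 × 24 = 13.7520
  age 11: 0.42975 × 7 = 3.0083
  age 12: 0.24453 × 22 = 5.3797
  age 13: 0.14794 × 18 = 2.6629
R₀ = 13.7520 + 3.0083 + 5.3797 + 2.6629 = 24.8028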